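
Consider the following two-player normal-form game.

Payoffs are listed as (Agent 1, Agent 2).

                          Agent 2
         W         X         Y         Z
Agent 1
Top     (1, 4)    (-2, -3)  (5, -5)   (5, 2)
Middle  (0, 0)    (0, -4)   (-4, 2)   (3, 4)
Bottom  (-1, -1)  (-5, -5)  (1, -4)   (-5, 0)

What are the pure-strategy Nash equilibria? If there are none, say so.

Pure NE: (Top, W)

(Top, W): Agent 1 gets 1, best alternative 0; Agent 2 gets 4, best alternative 2. No profitable deviation — NE.
(Top, X): Agent 1 can switch to Middle (-2 → 0). Not NE.
(Top, Y): Agent 2 can switch to W (-5 → 4). Not NE.
(Top, Z): Agent 2 can switch to W (2 → 4). Not NE.
(Middle, W): Agent 1 can switch to Top (0 → 1). Not NE.
(Middle, X): Agent 2 can switch to W (-4 → 0). Not NE.
(Middle, Y): Agent 1 can switch to Top (-4 → 5). Not NE.
(Middle, Z): Agent 1 can switch to Top (3 → 5). Not NE.
(Bottom, W): Agent 1 can switch to Top (-1 → 1). Not NE.
(Bottom, X): Agent 1 can switch to Top (-5 → -2). Not NE.
(Bottom, Y): Agent 1 can switch to Top (1 → 5). Not NE.
(Bottom, Z): Agent 1 can switch to Top (-5 → 5). Not NE.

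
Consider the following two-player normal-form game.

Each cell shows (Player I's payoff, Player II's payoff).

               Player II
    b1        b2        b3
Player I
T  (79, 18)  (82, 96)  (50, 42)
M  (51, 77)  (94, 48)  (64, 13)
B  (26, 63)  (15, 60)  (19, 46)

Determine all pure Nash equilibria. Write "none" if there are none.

Mark each player's best response to every combination of opponents' strategies; a profile where every player is best-responding is a pure Nash equilibrium.
Player I against b1: payoffs 79, 51, 26 → best response T.
Player I against b2: payoffs 82, 94, 15 → best response M.
Player I against b3: payoffs 50, 64, 19 → best response M.
Player II against T: payoffs 18, 96, 42 → best response b2.
Player II against M: payoffs 77, 48, 13 → best response b1.
Player II against B: payoffs 63, 60, 46 → best response b1.
No profile is a mutual best response for all players.

No pure-strategy Nash equilibrium.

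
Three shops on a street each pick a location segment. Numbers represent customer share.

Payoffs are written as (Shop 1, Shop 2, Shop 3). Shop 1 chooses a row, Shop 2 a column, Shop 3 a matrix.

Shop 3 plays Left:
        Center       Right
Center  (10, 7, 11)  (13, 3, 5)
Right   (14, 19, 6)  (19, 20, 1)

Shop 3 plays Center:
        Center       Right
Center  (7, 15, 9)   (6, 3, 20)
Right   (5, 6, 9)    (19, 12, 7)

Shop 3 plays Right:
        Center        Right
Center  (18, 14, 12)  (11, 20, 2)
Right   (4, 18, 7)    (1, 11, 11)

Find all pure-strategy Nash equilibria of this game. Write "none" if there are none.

No pure-strategy Nash equilibrium.

Mark each player's best response to every combination of opponents' strategies; a profile where every player is best-responding is a pure Nash equilibrium.
Shop 1 against (Center, Left): payoffs 10, 14 → best response Right.
Shop 1 against (Center, Center): payoffs 7, 5 → best response Center.
Shop 1 against (Center, Right): payoffs 18, 4 → best response Center.
Shop 1 against (Right, Left): payoffs 13, 19 → best response Right.
Shop 1 against (Right, Center): payoffs 6, 19 → best response Right.
Shop 1 against (Right, Right): payoffs 11, 1 → best response Center.
Shop 2 against (Center, Left): payoffs 7, 3 → best response Center.
Shop 2 against (Center, Center): payoffs 15, 3 → best response Center.
Shop 2 against (Center, Right): payoffs 14, 20 → best response Right.
Shop 2 against (Right, Left): payoffs 19, 20 → best response Right.
Shop 2 against (Right, Center): payoffs 6, 12 → best response Right.
Shop 2 against (Right, Right): payoffs 18, 11 → best response Center.
Shop 3 against (Center, Center): payoffs 11, 9, 12 → best response Right.
Shop 3 against (Center, Right): payoffs 5, 20, 2 → best response Center.
Shop 3 against (Right, Center): payoffs 6, 9, 7 → best response Center.
Shop 3 against (Right, Right): payoffs 1, 7, 11 → best response Right.
No profile is a mutual best response for all players.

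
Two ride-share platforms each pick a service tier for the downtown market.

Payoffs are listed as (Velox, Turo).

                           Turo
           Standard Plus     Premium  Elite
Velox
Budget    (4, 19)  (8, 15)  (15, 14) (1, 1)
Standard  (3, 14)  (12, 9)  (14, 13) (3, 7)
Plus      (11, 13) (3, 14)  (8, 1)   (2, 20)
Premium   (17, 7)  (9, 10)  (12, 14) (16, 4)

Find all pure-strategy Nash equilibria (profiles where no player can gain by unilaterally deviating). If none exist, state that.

(Budget, Standard): Velox can switch to Plus (4 → 11). Not NE.
(Budget, Plus): Velox can switch to Standard (8 → 12). Not NE.
(Budget, Premium): Turo can switch to Standard (14 → 19). Not NE.
(Budget, Elite): Velox can switch to Standard (1 → 3). Not NE.
(Standard, Standard): Velox can switch to Budget (3 → 4). Not NE.
(Standard, Plus): Turo can switch to Standard (9 → 14). Not NE.
(The remaining 10 profiles each have a profitable deviation by the same check.)

No pure-strategy Nash equilibrium.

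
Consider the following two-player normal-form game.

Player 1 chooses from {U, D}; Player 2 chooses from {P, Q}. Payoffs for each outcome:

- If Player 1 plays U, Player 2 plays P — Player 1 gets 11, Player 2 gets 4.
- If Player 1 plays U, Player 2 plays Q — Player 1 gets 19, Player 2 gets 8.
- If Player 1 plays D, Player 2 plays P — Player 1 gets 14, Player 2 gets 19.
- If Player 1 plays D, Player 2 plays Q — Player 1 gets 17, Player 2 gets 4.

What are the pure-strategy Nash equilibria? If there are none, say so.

(U, P): Player 1 can switch to D (11 → 14). Not NE.
(U, Q): Player 1 gets 19, best alternative 17; Player 2 gets 8, best alternative 4. No profitable deviation — NE.
(D, P): Player 1 gets 14, best alternative 11; Player 2 gets 19, best alternative 4. No profitable deviation — NE.
(D, Q): Player 1 can switch to U (17 → 19). Not NE.

Pure-strategy Nash equilibria: (U, Q), (D, P)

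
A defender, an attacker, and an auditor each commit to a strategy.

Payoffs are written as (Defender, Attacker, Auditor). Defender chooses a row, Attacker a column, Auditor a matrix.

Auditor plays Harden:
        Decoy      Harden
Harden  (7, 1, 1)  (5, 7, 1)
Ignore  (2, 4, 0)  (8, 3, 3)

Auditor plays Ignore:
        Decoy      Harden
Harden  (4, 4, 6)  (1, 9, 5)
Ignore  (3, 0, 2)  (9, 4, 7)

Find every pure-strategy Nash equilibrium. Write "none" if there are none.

Defender against (Decoy, Harden): payoffs 7, 2 → best response Harden.
Defender against (Decoy, Ignore): payoffs 4, 3 → best response Harden.
Defender against (Harden, Harden): payoffs 5, 8 → best response Ignore.
Defender against (Harden, Ignore): payoffs 1, 9 → best response Ignore.
Attacker against (Harden, Harden): payoffs 1, 7 → best response Harden.
Attacker against (Harden, Ignore): payoffs 4, 9 → best response Harden.
Attacker against (Ignore, Harden): payoffs 4, 3 → best response Decoy.
Attacker against (Ignore, Ignore): payoffs 0, 4 → best response Harden.
Auditor against (Harden, Decoy): payoffs 1, 6 → best response Ignore.
Auditor against (Harden, Harden): payoffs 1, 5 → best response Ignore.
Auditor against (Ignore, Decoy): payoffs 0, 2 → best response Ignore.
Auditor against (Ignore, Harden): payoffs 3, 7 → best response Ignore.
Mutual best responses: (Ignore, Harden, Ignore).

The unique pure-strategy Nash equilibrium is (Ignore, Harden, Ignore).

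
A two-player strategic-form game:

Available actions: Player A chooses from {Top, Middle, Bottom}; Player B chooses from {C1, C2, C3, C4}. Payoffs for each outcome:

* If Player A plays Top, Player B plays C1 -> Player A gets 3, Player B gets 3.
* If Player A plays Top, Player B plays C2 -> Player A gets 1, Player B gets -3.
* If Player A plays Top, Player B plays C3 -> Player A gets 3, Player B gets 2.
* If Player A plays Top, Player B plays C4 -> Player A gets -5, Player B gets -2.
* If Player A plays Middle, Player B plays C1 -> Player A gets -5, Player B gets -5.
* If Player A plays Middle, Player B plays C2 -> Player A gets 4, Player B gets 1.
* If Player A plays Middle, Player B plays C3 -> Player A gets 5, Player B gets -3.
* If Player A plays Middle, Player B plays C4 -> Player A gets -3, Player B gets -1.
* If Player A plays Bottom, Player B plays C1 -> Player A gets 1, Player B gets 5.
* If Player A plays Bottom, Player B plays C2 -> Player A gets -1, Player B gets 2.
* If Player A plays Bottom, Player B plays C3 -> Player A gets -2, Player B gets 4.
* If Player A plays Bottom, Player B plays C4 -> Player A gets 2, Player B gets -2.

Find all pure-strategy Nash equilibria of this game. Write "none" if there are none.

The pure Nash equilibria are (Top, C1) and (Middle, C2).

For each player, find the best response to each opponent profile; mutual best responses are the pure NE.
Player A against C1: payoffs 3, -5, 1 → best response Top.
Player A against C2: payoffs 1, 4, -1 → best response Middle.
Player A against C3: payoffs 3, 5, -2 → best response Middle.
Player A against C4: payoffs -5, -3, 2 → best response Bottom.
Player B against Top: payoffs 3, -3, 2, -2 → best response C1.
Player B against Middle: payoffs -5, 1, -3, -1 → best response C2.
Player B against Bottom: payoffs 5, 2, 4, -2 → best response C1.
Mutual best responses: (Top, C1); (Middle, C2).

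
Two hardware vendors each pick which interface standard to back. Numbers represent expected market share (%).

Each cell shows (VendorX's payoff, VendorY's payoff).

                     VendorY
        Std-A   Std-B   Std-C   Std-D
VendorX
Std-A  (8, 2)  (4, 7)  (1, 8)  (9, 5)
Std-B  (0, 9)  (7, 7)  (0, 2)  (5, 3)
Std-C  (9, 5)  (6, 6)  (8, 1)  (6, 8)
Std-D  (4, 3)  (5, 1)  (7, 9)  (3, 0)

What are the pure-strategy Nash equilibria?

VendorX against Std-A: payoffs 8, 0, 9, 4 → best response Std-C.
VendorX against Std-B: payoffs 4, 7, 6, 5 → best response Std-B.
VendorX against Std-C: payoffs 1, 0, 8, 7 → best response Std-C.
VendorX against Std-D: payoffs 9, 5, 6, 3 → best response Std-A.
VendorY against Std-A: payoffs 2, 7, 8, 5 → best response Std-C.
VendorY against Std-B: payoffs 9, 7, 2, 3 → best response Std-A.
VendorY against Std-C: payoffs 5, 6, 1, 8 → best response Std-D.
VendorY against Std-D: payoffs 3, 1, 9, 0 → best response Std-C.
No profile is a mutual best response for all players.

none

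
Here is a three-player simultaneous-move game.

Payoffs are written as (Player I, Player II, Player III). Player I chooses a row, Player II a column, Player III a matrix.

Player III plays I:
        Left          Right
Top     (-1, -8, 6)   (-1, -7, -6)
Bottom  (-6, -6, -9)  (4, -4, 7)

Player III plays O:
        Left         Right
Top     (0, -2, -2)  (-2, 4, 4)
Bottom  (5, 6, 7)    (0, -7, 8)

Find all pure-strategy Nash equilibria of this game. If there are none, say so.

Player I against (Left, I): payoffs -1, -6 → best response Top.
Player I against (Left, O): payoffs 0, 5 → best response Bottom.
Player I against (Right, I): payoffs -1, 4 → best response Bottom.
Player I against (Right, O): payoffs -2, 0 → best response Bottom.
Player II against (Top, I): payoffs -8, -7 → best response Right.
Player II against (Top, O): payoffs -2, 4 → best response Right.
Player II against (Bottom, I): payoffs -6, -4 → best response Right.
Player II against (Bottom, O): payoffs 6, -7 → best response Left.
Player III against (Top, Left): payoffs 6, -2 → best response I.
Player III against (Top, Right): payoffs -6, 4 → best response O.
Player III against (Bottom, Left): payoffs -9, 7 → best response O.
Player III against (Bottom, Right): payoffs 7, 8 → best response O.
Mutual best responses: (Bottom, Left, O).

The unique pure-strategy Nash equilibrium is (Bottom, Left, O).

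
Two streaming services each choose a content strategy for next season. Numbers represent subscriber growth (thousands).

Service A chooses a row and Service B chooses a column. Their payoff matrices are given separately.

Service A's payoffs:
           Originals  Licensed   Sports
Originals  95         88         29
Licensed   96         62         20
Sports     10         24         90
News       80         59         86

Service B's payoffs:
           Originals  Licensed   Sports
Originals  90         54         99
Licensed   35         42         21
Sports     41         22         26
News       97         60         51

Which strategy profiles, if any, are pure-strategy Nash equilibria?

Service A against Originals: payoffs 95, 96, 10, 80 → best response Licensed.
Service A against Licensed: payoffs 88, 62, 24, 59 → best response Originals.
Service A against Sports: payoffs 29, 20, 90, 86 → best response Sports.
Service B against Originals: payoffs 90, 54, 99 → best response Sports.
Service B against Licensed: payoffs 35, 42, 21 → best response Licensed.
Service B against Sports: payoffs 41, 22, 26 → best response Originals.
Service B against News: payoffs 97, 60, 51 → best response Originals.
No profile is a mutual best response for all players.

This game has no pure Nash equilibrium.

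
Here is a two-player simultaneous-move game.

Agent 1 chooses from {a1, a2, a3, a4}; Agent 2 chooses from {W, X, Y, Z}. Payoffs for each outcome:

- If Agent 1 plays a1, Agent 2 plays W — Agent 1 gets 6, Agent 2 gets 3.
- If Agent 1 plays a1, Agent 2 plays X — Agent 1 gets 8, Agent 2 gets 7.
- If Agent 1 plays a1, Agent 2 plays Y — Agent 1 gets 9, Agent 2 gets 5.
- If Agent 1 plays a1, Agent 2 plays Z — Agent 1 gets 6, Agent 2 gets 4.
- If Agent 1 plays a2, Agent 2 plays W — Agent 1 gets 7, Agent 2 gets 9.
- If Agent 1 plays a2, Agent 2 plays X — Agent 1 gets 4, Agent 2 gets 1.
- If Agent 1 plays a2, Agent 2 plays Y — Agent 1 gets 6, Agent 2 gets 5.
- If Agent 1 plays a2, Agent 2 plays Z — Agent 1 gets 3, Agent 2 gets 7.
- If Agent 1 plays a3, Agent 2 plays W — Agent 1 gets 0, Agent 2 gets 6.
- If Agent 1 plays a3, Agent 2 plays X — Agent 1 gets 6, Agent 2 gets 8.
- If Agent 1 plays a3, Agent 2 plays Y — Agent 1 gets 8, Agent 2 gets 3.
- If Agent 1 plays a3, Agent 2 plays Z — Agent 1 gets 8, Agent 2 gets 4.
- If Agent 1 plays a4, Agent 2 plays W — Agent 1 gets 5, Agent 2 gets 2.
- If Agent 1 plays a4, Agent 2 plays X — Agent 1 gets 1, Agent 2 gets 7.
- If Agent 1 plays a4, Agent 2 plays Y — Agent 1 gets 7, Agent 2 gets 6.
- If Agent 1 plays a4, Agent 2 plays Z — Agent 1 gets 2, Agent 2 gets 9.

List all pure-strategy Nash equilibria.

Mark each player's best response to every combination of opponents' strategies; a profile where every player is best-responding is a pure Nash equilibrium.
Agent 1 against W: payoffs 6, 7, 0, 5 → best response a2.
Agent 1 against X: payoffs 8, 4, 6, 1 → best response a1.
Agent 1 against Y: payoffs 9, 6, 8, 7 → best response a1.
Agent 1 against Z: payoffs 6, 3, 8, 2 → best response a3.
Agent 2 against a1: payoffs 3, 7, 5, 4 → best response X.
Agent 2 against a2: payoffs 9, 1, 5, 7 → best response W.
Agent 2 against a3: payoffs 6, 8, 3, 4 → best response X.
Agent 2 against a4: payoffs 2, 7, 6, 9 → best response Z.
Mutual best responses: (a1, X); (a2, W).

Pure-strategy Nash equilibria: (a1, X); (a2, W)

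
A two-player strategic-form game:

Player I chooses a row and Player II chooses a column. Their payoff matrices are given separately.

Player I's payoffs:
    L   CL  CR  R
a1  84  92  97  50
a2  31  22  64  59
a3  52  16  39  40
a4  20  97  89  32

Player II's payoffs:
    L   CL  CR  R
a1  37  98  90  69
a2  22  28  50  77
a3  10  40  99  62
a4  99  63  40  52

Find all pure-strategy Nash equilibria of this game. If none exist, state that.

Player I against L: payoffs 84, 31, 52, 20 → best response a1.
Player I against CL: payoffs 92, 22, 16, 97 → best response a4.
Player I against CR: payoffs 97, 64, 39, 89 → best response a1.
Player I against R: payoffs 50, 59, 40, 32 → best response a2.
Player II against a1: payoffs 37, 98, 90, 69 → best response CL.
Player II against a2: payoffs 22, 28, 50, 77 → best response R.
Player II against a3: payoffs 10, 40, 99, 62 → best response CR.
Player II against a4: payoffs 99, 63, 40, 52 → best response L.
Mutual best responses: (a2, R).

The unique pure-strategy Nash equilibrium is (a2, R).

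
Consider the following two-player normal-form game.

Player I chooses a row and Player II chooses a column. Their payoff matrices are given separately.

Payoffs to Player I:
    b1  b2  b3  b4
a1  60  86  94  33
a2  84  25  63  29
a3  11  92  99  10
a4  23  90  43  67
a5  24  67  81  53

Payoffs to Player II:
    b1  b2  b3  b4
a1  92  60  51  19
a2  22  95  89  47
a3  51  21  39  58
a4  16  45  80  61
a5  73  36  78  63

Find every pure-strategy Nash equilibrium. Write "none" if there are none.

Player I against b1: payoffs 60, 84, 11, 23, 24 → best response a2.
Player I against b2: payoffs 86, 25, 92, 90, 67 → best response a3.
Player I against b3: payoffs 94, 63, 99, 43, 81 → best response a3.
Player I against b4: payoffs 33, 29, 10, 67, 53 → best response a4.
Player II against a1: payoffs 92, 60, 51, 19 → best response b1.
Player II against a2: payoffs 22, 95, 89, 47 → best response b2.
Player II against a3: payoffs 51, 21, 39, 58 → best response b4.
Player II against a4: payoffs 16, 45, 80, 61 → best response b3.
Player II against a5: payoffs 73, 36, 78, 63 → best response b3.
No profile is a mutual best response for all players.

No pure-strategy Nash equilibrium.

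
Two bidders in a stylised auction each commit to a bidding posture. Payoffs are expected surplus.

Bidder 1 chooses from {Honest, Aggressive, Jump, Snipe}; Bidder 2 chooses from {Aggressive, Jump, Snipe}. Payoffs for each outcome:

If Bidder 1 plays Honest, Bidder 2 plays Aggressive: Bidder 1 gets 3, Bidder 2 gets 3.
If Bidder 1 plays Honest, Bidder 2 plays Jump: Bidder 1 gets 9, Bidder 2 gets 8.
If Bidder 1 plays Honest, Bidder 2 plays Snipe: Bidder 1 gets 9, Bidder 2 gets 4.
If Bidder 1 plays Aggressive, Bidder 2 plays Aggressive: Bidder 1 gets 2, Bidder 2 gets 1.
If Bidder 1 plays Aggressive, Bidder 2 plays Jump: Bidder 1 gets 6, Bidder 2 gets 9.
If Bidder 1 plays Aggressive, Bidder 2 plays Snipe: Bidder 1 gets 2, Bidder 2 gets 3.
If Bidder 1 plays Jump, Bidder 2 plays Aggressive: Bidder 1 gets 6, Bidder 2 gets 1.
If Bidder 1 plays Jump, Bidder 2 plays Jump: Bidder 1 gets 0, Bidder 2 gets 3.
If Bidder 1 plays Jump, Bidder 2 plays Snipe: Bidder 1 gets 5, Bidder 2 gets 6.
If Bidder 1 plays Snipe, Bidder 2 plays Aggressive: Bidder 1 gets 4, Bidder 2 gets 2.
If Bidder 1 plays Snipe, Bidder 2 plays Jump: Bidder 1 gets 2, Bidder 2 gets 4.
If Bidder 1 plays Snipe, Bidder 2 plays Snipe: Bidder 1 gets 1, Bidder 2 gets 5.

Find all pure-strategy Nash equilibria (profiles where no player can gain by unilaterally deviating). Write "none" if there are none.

(Honest, Jump)

(Honest, Aggressive): Bidder 1 can switch to Jump (3 → 6). Not NE.
(Honest, Jump): Bidder 1 gets 9, best alternative 6; Bidder 2 gets 8, best alternative 4. No profitable deviation — NE.
(Honest, Snipe): Bidder 2 can switch to Jump (4 → 8). Not NE.
(Aggressive, Aggressive): Bidder 1 can switch to Honest (2 → 3). Not NE.
(Aggressive, Jump): Bidder 1 can switch to Honest (6 → 9). Not NE.
(Aggressive, Snipe): Bidder 1 can switch to Honest (2 → 9). Not NE.
(Jump, Aggressive): Bidder 2 can switch to Jump (1 → 3). Not NE.
(Jump, Jump): Bidder 1 can switch to Honest (0 → 9). Not NE.
(Jump, Snipe): Bidder 1 can switch to Honest (5 → 9). Not NE.
(The remaining 3 profiles each have a profitable deviation by the same check.)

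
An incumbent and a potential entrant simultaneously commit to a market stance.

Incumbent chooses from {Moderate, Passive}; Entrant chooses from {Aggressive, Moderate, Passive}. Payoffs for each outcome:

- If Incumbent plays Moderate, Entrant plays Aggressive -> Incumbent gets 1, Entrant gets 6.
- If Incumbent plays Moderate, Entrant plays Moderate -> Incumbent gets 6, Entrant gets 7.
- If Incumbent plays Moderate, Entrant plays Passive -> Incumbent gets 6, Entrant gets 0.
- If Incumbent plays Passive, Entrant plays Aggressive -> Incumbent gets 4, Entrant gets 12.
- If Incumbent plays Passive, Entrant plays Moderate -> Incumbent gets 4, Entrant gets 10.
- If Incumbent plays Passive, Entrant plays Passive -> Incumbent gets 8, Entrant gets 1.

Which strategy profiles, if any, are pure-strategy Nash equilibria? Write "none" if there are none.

(Moderate, Moderate); (Passive, Aggressive)

Incumbent against Aggressive: payoffs 1, 4 → best response Passive.
Incumbent against Moderate: payoffs 6, 4 → best response Moderate.
Incumbent against Passive: payoffs 6, 8 → best response Passive.
Entrant against Moderate: payoffs 6, 7, 0 → best response Moderate.
Entrant against Passive: payoffs 12, 10, 1 → best response Aggressive.
Mutual best responses: (Moderate, Moderate); (Passive, Aggressive).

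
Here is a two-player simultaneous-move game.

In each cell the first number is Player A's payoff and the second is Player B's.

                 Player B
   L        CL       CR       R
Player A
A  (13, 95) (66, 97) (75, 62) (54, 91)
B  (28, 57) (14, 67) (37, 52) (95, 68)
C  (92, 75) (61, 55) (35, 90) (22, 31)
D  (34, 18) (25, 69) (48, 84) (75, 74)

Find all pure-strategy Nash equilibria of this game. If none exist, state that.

Mark each player's best response to every combination of opponents' strategies; a profile where every player is best-responding is a pure Nash equilibrium.
Player A against L: payoffs 13, 28, 92, 34 → best response C.
Player A against CL: payoffs 66, 14, 61, 25 → best response A.
Player A against CR: payoffs 75, 37, 35, 48 → best response A.
Player A against R: payoffs 54, 95, 22, 75 → best response B.
Player B against A: payoffs 95, 97, 62, 91 → best response CL.
Player B against B: payoffs 57, 67, 52, 68 → best response R.
Player B against C: payoffs 75, 55, 90, 31 → best response CR.
Player B against D: payoffs 18, 69, 84, 74 → best response CR.
Mutual best responses: (A, CL); (B, R).

Pure-strategy Nash equilibria: (A, CL); (B, R)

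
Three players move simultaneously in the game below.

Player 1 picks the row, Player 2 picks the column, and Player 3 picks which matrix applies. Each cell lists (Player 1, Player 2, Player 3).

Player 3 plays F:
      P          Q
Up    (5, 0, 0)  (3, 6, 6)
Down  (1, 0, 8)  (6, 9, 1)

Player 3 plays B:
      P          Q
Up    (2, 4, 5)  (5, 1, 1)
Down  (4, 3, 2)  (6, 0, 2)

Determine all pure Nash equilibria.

Mark each player's best response to every combination of opponents' strategies; a profile where every player is best-responding is a pure Nash equilibrium.
Player 1 against (P, F): payoffs 5, 1 → best response Up.
Player 1 against (P, B): payoffs 2, 4 → best response Down.
Player 1 against (Q, F): payoffs 3, 6 → best response Down.
Player 1 against (Q, B): payoffs 5, 6 → best response Down.
Player 2 against (Up, F): payoffs 0, 6 → best response Q.
Player 2 against (Up, B): payoffs 4, 1 → best response P.
Player 2 against (Down, F): payoffs 0, 9 → best response Q.
Player 2 against (Down, B): payoffs 3, 0 → best response P.
Player 3 against (Up, P): payoffs 0, 5 → best response B.
Player 3 against (Up, Q): payoffs 6, 1 → best response F.
Player 3 against (Down, P): payoffs 8, 2 → best response F.
Player 3 against (Down, Q): payoffs 1, 2 → best response B.
No profile is a mutual best response for all players.

No pure-strategy Nash equilibrium.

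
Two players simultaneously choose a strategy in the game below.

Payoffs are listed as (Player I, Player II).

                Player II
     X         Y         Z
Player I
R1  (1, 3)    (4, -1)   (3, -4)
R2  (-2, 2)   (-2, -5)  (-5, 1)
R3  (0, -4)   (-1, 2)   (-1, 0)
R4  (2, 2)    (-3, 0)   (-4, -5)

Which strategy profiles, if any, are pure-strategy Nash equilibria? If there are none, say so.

Player I against X: payoffs 1, -2, 0, 2 → best response R4.
Player I against Y: payoffs 4, -2, -1, -3 → best response R1.
Player I against Z: payoffs 3, -5, -1, -4 → best response R1.
Player II against R1: payoffs 3, -1, -4 → best response X.
Player II against R2: payoffs 2, -5, 1 → best response X.
Player II against R3: payoffs -4, 2, 0 → best response Y.
Player II against R4: payoffs 2, 0, -5 → best response X.
Mutual best responses: (R4, X).

Pure NE: (R4, X)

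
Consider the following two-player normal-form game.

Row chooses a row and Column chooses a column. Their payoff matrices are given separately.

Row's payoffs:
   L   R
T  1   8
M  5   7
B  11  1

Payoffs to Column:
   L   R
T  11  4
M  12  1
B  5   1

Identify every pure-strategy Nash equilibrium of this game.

(T, L): Row can switch to M (1 → 5). Not NE.
(T, R): Column can switch to L (4 → 11). Not NE.
(M, L): Row can switch to B (5 → 11). Not NE.
(M, R): Row can switch to T (7 → 8). Not NE.
(B, L): Row gets 11, best alternative 5; Column gets 5, best alternative 1. No profitable deviation — NE.
(B, R): Row can switch to T (1 → 8). Not NE.

The unique pure-strategy Nash equilibrium is (B, L).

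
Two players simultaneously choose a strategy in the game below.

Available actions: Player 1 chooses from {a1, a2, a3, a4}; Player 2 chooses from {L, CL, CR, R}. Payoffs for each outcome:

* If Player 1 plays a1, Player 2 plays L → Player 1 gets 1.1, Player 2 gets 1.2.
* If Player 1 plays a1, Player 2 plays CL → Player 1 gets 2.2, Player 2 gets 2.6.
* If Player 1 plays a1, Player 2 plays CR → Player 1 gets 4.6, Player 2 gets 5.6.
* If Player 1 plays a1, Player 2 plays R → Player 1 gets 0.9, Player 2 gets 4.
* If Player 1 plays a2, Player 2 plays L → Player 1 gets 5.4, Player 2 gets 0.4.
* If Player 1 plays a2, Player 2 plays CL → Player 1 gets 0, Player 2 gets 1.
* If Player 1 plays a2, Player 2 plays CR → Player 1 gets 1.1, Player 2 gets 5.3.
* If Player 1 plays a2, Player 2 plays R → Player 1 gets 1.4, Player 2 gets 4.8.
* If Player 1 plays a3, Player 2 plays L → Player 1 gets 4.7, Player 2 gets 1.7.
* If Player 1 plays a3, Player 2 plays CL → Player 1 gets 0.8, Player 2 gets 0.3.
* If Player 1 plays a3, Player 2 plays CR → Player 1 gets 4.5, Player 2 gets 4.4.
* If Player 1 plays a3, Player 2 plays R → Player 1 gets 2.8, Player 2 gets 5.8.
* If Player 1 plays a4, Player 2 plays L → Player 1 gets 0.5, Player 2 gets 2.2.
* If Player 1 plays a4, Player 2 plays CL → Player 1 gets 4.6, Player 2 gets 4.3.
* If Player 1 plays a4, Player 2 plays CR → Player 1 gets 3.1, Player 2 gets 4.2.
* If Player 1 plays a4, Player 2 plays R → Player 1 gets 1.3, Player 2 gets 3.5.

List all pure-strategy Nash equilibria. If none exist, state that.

The pure Nash equilibria are (a1, CR); (a3, R); (a4, CL).

(a1, L): Player 1 can switch to a2 (1.1 → 5.4). Not NE.
(a1, CL): Player 1 can switch to a4 (2.2 → 4.6). Not NE.
(a1, CR): Player 1 gets 4.6, best alternative 4.5; Player 2 gets 5.6, best alternative 4. No profitable deviation — NE.
(a1, R): Player 1 can switch to a2 (0.9 → 1.4). Not NE.
(a2, L): Player 2 can switch to CL (0.4 → 1). Not NE.
(a2, CL): Player 1 can switch to a1 (0 → 2.2). Not NE.
(a2, CR): Player 1 can switch to a1 (1.1 → 4.6). Not NE.
(a2, R): Player 1 can switch to a3 (1.4 → 2.8). Not NE.
(a3, L): Player 1 can switch to a2 (4.7 → 5.4). Not NE.
(a3, R): Player 1 gets 2.8, best alternative 1.4; Player 2 gets 5.8, best alternative 4.4. No profitable deviation — NE.
(a4, CL): Player 1 gets 4.6, best alternative 2.2; Player 2 gets 4.3, best alternative 4.2. No profitable deviation — NE.
(The remaining 5 profiles each have a profitable deviation by the same check.)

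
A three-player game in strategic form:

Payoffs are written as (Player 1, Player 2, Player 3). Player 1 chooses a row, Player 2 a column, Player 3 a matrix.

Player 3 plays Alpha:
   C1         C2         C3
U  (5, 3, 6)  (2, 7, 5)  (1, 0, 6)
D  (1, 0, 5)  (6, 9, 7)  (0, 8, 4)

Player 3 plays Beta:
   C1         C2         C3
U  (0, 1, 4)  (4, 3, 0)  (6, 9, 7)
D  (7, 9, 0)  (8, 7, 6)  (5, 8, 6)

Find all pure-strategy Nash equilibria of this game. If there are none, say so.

(U, C3, Beta); (D, C2, Alpha)

Player 1 against (C1, Alpha): payoffs 5, 1 → best response U.
Player 1 against (C1, Beta): payoffs 0, 7 → best response D.
Player 1 against (C2, Alpha): payoffs 2, 6 → best response D.
Player 1 against (C2, Beta): payoffs 4, 8 → best response D.
Player 1 against (C3, Alpha): payoffs 1, 0 → best response U.
Player 1 against (C3, Beta): payoffs 6, 5 → best response U.
Player 2 against (U, Alpha): payoffs 3, 7, 0 → best response C2.
Player 2 against (U, Beta): payoffs 1, 3, 9 → best response C3.
Player 2 against (D, Alpha): payoffs 0, 9, 8 → best response C2.
Player 2 against (D, Beta): payoffs 9, 7, 8 → best response C1.
Player 3 against (U, C1): payoffs 6, 4 → best response Alpha.
Player 3 against (U, C2): payoffs 5, 0 → best response Alpha.
Player 3 against (U, C3): payoffs 6, 7 → best response Beta.
Player 3 against (D, C1): payoffs 5, 0 → best response Alpha.
Player 3 against (D, C2): payoffs 7, 6 → best response Alpha.
Player 3 against (D, C3): payoffs 4, 6 → best response Beta.
Mutual best responses: (U, C3, Beta); (D, C2, Alpha).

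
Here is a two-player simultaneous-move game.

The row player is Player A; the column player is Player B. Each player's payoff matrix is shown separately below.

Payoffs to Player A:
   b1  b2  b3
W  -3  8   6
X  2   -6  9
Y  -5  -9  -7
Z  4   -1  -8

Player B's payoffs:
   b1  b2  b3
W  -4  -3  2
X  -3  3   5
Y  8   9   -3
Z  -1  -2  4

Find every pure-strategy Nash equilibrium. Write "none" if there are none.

Player A against b1: payoffs -3, 2, -5, 4 → best response Z.
Player A against b2: payoffs 8, -6, -9, -1 → best response W.
Player A against b3: payoffs 6, 9, -7, -8 → best response X.
Player B against W: payoffs -4, -3, 2 → best response b3.
Player B against X: payoffs -3, 3, 5 → best response b3.
Player B against Y: payoffs 8, 9, -3 → best response b2.
Player B against Z: payoffs -1, -2, 4 → best response b3.
Mutual best responses: (X, b3).

(X, b3)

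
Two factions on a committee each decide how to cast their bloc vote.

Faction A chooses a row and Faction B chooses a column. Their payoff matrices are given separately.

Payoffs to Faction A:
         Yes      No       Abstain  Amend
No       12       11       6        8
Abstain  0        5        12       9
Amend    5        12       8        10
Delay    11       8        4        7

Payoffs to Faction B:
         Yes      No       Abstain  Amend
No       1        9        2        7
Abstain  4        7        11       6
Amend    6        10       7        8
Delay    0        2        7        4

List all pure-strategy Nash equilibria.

Pure-strategy Nash equilibria: (Abstain, Abstain) and (Amend, No)

For each strategy profile, look for a profitable unilateral deviation.
(No, Yes): Faction B can switch to No (1 → 9). Not NE.
(No, No): Faction A can switch to Amend (11 → 12). Not NE.
(No, Abstain): Faction A can switch to Abstain (6 → 12). Not NE.
(No, Amend): Faction A can switch to Abstain (8 → 9). Not NE.
(Abstain, Yes): Faction A can switch to No (0 → 12). Not NE.
(Abstain, No): Faction A can switch to No (5 → 11). Not NE.
(Abstain, Abstain): Faction A gets 12, best alternative 8; Faction B gets 11, best alternative 7. No profitable deviation — NE.
(Amend, No): Faction A gets 12, best alternative 11; Faction B gets 10, best alternative 8. No profitable deviation — NE.
(The remaining 8 profiles each have a profitable deviation by the same check.)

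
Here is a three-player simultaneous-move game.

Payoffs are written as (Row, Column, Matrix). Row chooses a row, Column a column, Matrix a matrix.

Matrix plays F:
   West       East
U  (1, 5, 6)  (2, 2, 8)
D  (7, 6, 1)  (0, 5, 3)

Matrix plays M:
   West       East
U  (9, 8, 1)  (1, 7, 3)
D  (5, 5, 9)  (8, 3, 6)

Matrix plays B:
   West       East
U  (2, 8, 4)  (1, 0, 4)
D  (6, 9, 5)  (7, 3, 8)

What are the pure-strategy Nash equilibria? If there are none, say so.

(U, West, F): Row can switch to D (1 → 7). Not NE.
(U, West, M): Matrix can switch to F (1 → 6). Not NE.
(U, West, B): Row can switch to D (2 → 6). Not NE.
(U, East, F): Column can switch to West (2 → 5). Not NE.
(U, East, M): Row can switch to D (1 → 8). Not NE.
(U, East, B): Row can switch to D (1 → 7). Not NE.
(D, West, F): Matrix can switch to M (1 → 9). Not NE.
(D, West, M): Row can switch to U (5 → 9). Not NE.
(D, West, B): Matrix can switch to M (5 → 9). Not NE.
(D, East, F): Row can switch to U (0 → 2). Not NE.
(D, East, M): Column can switch to West (3 → 5). Not NE.
(D, East, B): Column can switch to West (3 → 9). Not NE.

This game has no pure Nash equilibrium.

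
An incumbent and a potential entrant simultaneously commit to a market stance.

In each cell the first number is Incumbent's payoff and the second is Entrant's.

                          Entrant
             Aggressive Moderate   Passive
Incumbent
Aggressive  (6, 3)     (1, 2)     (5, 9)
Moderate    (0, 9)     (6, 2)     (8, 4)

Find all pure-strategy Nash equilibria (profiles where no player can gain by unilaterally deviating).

For each player, find the best response to each opponent profile; mutual best responses are the pure NE.
Incumbent against Aggressive: payoffs 6, 0 → best response Aggressive.
Incumbent against Moderate: payoffs 1, 6 → best response Moderate.
Incumbent against Passive: payoffs 5, 8 → best response Moderate.
Entrant against Aggressive: payoffs 3, 2, 9 → best response Passive.
Entrant against Moderate: payoffs 9, 2, 4 → best response Aggressive.
No profile is a mutual best response for all players.

This game has no pure Nash equilibrium.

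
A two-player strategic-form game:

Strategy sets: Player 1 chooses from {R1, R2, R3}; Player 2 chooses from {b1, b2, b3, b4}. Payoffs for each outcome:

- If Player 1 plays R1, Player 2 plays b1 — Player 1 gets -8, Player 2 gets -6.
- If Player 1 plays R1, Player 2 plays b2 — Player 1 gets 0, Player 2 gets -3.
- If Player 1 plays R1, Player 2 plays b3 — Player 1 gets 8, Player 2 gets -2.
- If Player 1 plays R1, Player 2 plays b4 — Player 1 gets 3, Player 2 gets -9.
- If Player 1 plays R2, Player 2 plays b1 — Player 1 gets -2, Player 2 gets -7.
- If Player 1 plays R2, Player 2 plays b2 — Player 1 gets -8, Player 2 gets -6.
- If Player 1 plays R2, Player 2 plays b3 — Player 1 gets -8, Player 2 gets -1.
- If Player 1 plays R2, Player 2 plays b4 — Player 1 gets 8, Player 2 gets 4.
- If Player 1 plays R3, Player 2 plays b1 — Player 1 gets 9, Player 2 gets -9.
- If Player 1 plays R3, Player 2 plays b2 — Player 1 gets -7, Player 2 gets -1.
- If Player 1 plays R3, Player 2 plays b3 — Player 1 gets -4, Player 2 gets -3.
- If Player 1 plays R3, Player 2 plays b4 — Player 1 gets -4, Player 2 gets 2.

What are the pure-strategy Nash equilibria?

(R1, b3) and (R2, b4)

For each strategy profile, look for a profitable unilateral deviation.
(R1, b1): Player 1 can switch to R2 (-8 → -2). Not NE.
(R1, b2): Player 2 can switch to b3 (-3 → -2). Not NE.
(R1, b3): Player 1 gets 8, best alternative -4; Player 2 gets -2, best alternative -3. No profitable deviation — NE.
(R1, b4): Player 1 can switch to R2 (3 → 8). Not NE.
(R2, b1): Player 1 can switch to R3 (-2 → 9). Not NE.
(R2, b2): Player 1 can switch to R1 (-8 → 0). Not NE.
(R2, b3): Player 1 can switch to R1 (-8 → 8). Not NE.
(R2, b4): Player 1 gets 8, best alternative 3; Player 2 gets 4, best alternative -1. No profitable deviation — NE.
(The remaining 4 profiles each have a profitable deviation by the same check.)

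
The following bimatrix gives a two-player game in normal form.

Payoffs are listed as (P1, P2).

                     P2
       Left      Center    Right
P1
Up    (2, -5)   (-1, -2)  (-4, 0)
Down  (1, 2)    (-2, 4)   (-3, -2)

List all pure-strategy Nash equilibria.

Mark each player's best response to every combination of opponents' strategies; a profile where every player is best-responding is a pure Nash equilibrium.
P1 against Left: payoffs 2, 1 → best response Up.
P1 against Center: payoffs -1, -2 → best response Up.
P1 against Right: payoffs -4, -3 → best response Down.
P2 against Up: payoffs -5, -2, 0 → best response Right.
P2 against Down: payoffs 2, 4, -2 → best response Center.
No profile is a mutual best response for all players.

This game has no pure Nash equilibrium.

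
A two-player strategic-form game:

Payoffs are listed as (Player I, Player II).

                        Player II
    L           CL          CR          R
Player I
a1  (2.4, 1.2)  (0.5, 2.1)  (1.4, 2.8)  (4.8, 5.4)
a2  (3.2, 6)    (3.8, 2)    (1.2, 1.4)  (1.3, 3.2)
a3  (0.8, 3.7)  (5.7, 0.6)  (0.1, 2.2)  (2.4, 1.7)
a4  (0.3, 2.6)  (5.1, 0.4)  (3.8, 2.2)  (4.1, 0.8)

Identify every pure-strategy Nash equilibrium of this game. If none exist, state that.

Player I against L: payoffs 2.4, 3.2, 0.8, 0.3 → best response a2.
Player I against CL: payoffs 0.5, 3.8, 5.7, 5.1 → best response a3.
Player I against CR: payoffs 1.4, 1.2, 0.1, 3.8 → best response a4.
Player I against R: payoffs 4.8, 1.3, 2.4, 4.1 → best response a1.
Player II against a1: payoffs 1.2, 2.1, 2.8, 5.4 → best response R.
Player II against a2: payoffs 6, 2, 1.4, 3.2 → best response L.
Player II against a3: payoffs 3.7, 0.6, 2.2, 1.7 → best response L.
Player II against a4: payoffs 2.6, 0.4, 2.2, 0.8 → best response L.
Mutual best responses: (a1, R); (a2, L).

The pure Nash equilibria are (a1, R); (a2, L).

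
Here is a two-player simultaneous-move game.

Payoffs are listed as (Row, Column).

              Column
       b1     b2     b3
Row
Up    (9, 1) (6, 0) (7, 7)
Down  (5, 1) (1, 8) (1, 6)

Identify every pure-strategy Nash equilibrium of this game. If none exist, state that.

The unique pure-strategy Nash equilibrium is (Up, b3).

(Up, b1): Column can switch to b3 (1 → 7). Not NE.
(Up, b2): Column can switch to b1 (0 → 1). Not NE.
(Up, b3): Row gets 7, best alternative 1; Column gets 7, best alternative 1. No profitable deviation — NE.
(Down, b1): Row can switch to Up (5 → 9). Not NE.
(Down, b2): Row can switch to Up (1 → 6). Not NE.
(Down, b3): Row can switch to Up (1 → 7). Not NE.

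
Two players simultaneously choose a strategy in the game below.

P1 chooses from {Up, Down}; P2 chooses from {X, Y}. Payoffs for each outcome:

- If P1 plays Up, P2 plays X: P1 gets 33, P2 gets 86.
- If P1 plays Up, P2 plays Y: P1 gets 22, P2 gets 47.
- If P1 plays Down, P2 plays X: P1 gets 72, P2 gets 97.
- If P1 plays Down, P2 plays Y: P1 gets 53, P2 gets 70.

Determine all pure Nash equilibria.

(Up, X): P1 can switch to Down (33 → 72). Not NE.
(Up, Y): P1 can switch to Down (22 → 53). Not NE.
(Down, X): P1 gets 72, best alternative 33; P2 gets 97, best alternative 70. No profitable deviation — NE.
(Down, Y): P2 can switch to X (70 → 97). Not NE.

The unique pure-strategy Nash equilibrium is (Down, X).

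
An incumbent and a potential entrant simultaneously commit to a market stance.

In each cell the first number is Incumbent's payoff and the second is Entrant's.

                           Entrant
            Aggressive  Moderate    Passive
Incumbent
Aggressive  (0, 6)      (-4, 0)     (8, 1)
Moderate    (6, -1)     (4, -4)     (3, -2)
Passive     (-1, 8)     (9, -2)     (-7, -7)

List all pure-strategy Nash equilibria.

Mark each player's best response to every combination of opponents' strategies; a profile where every player is best-responding is a pure Nash equilibrium.
Incumbent against Aggressive: payoffs 0, 6, -1 → best response Moderate.
Incumbent against Moderate: payoffs -4, 4, 9 → best response Passive.
Incumbent against Passive: payoffs 8, 3, -7 → best response Aggressive.
Entrant against Aggressive: payoffs 6, 0, 1 → best response Aggressive.
Entrant against Moderate: payoffs -1, -4, -2 → best response Aggressive.
Entrant against Passive: payoffs 8, -2, -7 → best response Aggressive.
Mutual best responses: (Moderate, Aggressive).

Pure NE: (Moderate, Aggressive)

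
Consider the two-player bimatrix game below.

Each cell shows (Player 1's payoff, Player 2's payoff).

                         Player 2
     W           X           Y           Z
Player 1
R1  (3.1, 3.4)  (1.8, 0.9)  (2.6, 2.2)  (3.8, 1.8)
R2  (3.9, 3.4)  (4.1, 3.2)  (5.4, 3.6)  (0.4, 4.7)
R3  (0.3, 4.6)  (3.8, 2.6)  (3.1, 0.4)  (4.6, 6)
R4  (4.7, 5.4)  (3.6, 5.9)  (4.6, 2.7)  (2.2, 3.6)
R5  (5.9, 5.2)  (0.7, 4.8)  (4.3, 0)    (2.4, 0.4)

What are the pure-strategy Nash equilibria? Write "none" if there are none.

(R1, W): Player 1 can switch to R2 (3.1 → 3.9). Not NE.
(R1, X): Player 1 can switch to R2 (1.8 → 4.1). Not NE.
(R1, Y): Player 1 can switch to R2 (2.6 → 5.4). Not NE.
(R1, Z): Player 1 can switch to R3 (3.8 → 4.6). Not NE.
(R2, W): Player 1 can switch to R4 (3.9 → 4.7). Not NE.
(R2, X): Player 2 can switch to W (3.2 → 3.4). Not NE.
(R2, Y): Player 2 can switch to Z (3.6 → 4.7). Not NE.
(R2, Z): Player 1 can switch to R1 (0.4 → 3.8). Not NE.
(R3, W): Player 1 can switch to R1 (0.3 → 3.1). Not NE.
(R3, X): Player 1 can switch to R2 (3.8 → 4.1). Not NE.
(R3, Y): Player 1 can switch to R2 (3.1 → 5.4). Not NE.
(R3, Z): Player 1 gets 4.6, best alternative 3.8; Player 2 gets 6, best alternative 4.6. No profitable deviation — NE.
(R4, W): Player 1 can switch to R5 (4.7 → 5.9). Not NE.
(R5, W): Player 1 gets 5.9, best alternative 4.7; Player 2 gets 5.2, best alternative 4.8. No profitable deviation — NE.
(The remaining 6 profiles each have a profitable deviation by the same check.)

The pure Nash equilibria are (R3, Z), (R5, W).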